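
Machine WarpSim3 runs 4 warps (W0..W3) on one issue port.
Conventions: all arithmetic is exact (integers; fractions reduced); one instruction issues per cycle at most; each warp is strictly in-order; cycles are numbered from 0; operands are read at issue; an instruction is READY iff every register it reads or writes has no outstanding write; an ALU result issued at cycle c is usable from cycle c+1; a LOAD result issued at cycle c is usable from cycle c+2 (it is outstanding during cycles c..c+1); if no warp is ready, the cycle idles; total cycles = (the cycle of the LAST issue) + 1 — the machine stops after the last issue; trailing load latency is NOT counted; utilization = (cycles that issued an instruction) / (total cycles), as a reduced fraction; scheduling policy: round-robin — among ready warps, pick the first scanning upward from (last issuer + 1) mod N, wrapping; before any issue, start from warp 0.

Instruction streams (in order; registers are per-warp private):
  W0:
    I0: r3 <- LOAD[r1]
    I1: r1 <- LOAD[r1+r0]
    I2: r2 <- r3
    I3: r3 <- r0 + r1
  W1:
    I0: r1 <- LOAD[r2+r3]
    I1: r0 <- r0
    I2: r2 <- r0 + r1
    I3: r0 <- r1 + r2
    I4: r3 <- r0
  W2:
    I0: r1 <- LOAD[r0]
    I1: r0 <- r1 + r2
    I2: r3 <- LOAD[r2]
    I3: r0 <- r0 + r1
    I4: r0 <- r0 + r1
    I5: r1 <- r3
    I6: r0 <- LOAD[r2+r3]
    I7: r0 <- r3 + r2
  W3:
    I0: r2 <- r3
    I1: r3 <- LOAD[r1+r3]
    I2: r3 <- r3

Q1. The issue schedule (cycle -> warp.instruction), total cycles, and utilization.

cycle 0: W0.I0
cycle 1: W1.I0
cycle 2: W2.I0
cycle 3: W3.I0
cycle 4: W0.I1
cycle 5: W1.I1
cycle 6: W2.I1
cycle 7: W3.I1
cycle 8: W0.I2
cycle 9: W1.I2
cycle 10: W2.I2
cycle 11: W3.I2
cycle 12: W0.I3
cycle 13: W1.I3
cycle 14: W2.I3
cycle 15: W1.I4
cycle 16: W2.I4
cycle 17: W2.I5
cycle 18: W2.I6
cycle 19: idle
cycle 20: W2.I7

Answer: 21 cycles, utilization 20/21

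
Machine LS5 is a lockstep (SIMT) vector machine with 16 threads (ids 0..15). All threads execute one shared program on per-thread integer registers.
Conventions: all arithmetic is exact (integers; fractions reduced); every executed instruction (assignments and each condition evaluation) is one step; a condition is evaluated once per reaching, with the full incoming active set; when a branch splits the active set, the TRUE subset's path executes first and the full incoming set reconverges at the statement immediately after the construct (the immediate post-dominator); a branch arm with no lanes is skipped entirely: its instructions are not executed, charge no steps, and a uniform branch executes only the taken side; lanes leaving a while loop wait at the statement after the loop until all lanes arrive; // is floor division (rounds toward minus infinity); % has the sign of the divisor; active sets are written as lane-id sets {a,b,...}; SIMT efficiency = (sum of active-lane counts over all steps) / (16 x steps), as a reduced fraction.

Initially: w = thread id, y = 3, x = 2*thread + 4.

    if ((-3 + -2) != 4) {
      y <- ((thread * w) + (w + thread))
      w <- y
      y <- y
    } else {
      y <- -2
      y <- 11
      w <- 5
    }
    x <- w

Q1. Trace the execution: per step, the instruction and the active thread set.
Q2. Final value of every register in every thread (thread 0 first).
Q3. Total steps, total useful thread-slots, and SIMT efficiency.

step 0: eval ((-3 + -2) != 4)        {0,1,2,3,4,5,6,7,8,9,10,11,12,13,14,15}
step 1: y <- ((thread * w) + (w + thread)) {0,1,2,3,4,5,6,7,8,9,10,11,12,13,14,15}
step 2: w <- y                       {0,1,2,3,4,5,6,7,8,9,10,11,12,13,14,15}
step 3: y <- y                       {0,1,2,3,4,5,6,7,8,9,10,11,12,13,14,15}
step 4: x <- w                       {0,1,2,3,4,5,6,7,8,9,10,11,12,13,14,15}

Answer: 5 steps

w: 0,3,8,15,24,35,48,63,80,99,120,143,168,195,224,255
y: 0,3,8,15,24,35,48,63,80,99,120,143,168,195,224,255
x: 0,3,8,15,24,35,48,63,80,99,120,143,168,195,224,255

steps = 5; useful = 80; efficiency = 80/80 = 1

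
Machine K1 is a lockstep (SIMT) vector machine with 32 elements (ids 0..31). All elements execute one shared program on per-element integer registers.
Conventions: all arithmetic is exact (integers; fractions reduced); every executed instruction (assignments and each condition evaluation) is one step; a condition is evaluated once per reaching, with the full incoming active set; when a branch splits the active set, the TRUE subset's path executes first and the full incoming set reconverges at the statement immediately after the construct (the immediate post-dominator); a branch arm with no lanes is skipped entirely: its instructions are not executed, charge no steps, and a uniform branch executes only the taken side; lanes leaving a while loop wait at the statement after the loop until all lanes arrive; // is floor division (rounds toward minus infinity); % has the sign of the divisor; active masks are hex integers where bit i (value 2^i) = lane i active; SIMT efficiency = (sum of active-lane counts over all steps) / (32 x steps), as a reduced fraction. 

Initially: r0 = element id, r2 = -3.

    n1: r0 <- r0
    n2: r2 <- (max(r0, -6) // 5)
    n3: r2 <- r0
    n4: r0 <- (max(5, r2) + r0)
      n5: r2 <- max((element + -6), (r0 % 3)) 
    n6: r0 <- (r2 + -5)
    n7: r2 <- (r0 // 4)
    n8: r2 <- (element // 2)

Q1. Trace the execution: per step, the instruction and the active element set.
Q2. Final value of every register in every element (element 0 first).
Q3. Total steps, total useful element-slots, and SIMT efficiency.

step 0: r0 <- r0                     0xffffffff
step 1: r2 <- (max(r0, -6) // 5)     0xffffffff
step 2: r2 <- r0                     0xffffffff
step 3: r0 <- (max(5, r2) + r0)      0xffffffff
step 4: r2 <- max((element + -6), (r0 % 3)) 0xffffffff
step 5: r0 <- (r2 + -5)              0xffffffff
step 6: r2 <- (r0 // 4)              0xffffffff
step 7: r2 <- (element // 2)         0xffffffff

Answer: 8 steps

r0: -3,-5,-4,-3,-5,-4,-5,-3,-3,-2,-1,0,1,2,3,4,5,6,7,8,9,10,11,12,13,14,15,16,17,18,19,20
r2: 0,0,1,1,2,2,3,3,4,4,5,5,6,6,7,7,8,8,9,9,10,10,11,11,12,12,13,13,14,14,15,15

steps = 8; useful = 256; efficiency = 256/256 = 1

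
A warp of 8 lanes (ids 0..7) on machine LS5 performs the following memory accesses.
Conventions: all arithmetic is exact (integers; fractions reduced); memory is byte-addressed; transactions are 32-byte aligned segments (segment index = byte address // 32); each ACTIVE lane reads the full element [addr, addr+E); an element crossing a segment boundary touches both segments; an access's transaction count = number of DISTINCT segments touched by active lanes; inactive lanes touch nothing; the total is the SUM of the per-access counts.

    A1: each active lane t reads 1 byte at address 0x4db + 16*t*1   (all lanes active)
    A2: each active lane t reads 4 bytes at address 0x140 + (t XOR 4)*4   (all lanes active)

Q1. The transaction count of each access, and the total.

A1: 5 transactions
A2: 1 transaction

Answer: 5,1; total 6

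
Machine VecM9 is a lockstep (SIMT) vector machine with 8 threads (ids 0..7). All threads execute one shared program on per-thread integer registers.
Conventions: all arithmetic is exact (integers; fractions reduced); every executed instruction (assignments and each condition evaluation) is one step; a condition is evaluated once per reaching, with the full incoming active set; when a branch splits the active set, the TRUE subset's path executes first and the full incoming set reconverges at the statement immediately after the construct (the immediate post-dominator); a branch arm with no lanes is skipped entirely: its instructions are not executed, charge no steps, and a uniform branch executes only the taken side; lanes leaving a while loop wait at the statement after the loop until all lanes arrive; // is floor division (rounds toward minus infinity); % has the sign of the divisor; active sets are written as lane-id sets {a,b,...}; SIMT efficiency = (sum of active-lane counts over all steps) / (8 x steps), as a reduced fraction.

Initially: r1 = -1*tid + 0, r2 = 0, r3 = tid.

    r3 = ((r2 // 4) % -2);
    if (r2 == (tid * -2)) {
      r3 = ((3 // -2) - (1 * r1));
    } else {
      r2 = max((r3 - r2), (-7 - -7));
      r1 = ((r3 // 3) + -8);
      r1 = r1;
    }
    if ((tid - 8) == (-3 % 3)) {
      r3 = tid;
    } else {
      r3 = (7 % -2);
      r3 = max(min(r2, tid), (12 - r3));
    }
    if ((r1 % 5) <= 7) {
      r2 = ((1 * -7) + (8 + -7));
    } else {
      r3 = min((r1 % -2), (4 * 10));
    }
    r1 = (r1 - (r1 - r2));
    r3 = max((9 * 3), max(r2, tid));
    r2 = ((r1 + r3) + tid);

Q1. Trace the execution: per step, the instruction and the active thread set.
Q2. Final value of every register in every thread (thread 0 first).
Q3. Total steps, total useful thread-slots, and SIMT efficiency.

step 0: r3 <- ((r2 // 4) % -2)       {0,1,2,3,4,5,6,7}
step 1: eval (r2 == (tid * -2))      {0,1,2,3,4,5,6,7}
step 2: r3 <- ((3 // -2) - (1 * r1)) {0}
step 3: r2 <- max((r3 - r2), (-7 - -7)) {1,2,3,4,5,6,7}
step 4: r1 <- ((r3 // 3) + -8)       {1,2,3,4,5,6,7}
step 5: r1 <- r1                     {1,2,3,4,5,6,7}
step 6: eval ((tid - 8) == (-3 % 3)) {0,1,2,3,4,5,6,7}
step 7: r3 <- (7 % -2)               {0,1,2,3,4,5,6,7}
step 8: r3 <- max(min(r2, tid), (12 - r3)) {0,1,2,3,4,5,6,7}
step 9: eval ((r1 % 5) <= 7)         {0,1,2,3,4,5,6,7}
step 10: r2 <- ((1 * -7) + (8 + -7))  {0,1,2,3,4,5,6,7}
step 11: r1 <- (r1 - (r1 - r2))       {0,1,2,3,4,5,6,7}
step 12: r3 <- max((9 * 3), max(r2, tid)) {0,1,2,3,4,5,6,7}
step 13: r2 <- ((r1 + r3) + tid)      {0,1,2,3,4,5,6,7}

Answer: 14 steps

r1: -6,-6,-6,-6,-6,-6,-6,-6
r2: 21,22,23,24,25,26,27,28
r3: 27,27,27,27,27,27,27,27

steps = 14; useful = 102; efficiency = 102/112 = 51/56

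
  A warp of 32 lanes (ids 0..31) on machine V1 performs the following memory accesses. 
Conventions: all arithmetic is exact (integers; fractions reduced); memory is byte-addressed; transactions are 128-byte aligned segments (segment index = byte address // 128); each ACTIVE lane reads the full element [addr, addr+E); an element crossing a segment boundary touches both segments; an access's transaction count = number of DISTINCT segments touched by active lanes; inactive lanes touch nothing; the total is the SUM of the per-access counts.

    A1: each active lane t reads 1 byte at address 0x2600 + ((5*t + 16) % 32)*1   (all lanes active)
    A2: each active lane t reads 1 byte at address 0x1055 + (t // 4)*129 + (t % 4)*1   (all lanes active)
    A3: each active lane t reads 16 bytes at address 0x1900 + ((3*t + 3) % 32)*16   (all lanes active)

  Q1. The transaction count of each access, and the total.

A1: 1 transaction
A2: 8 transactions
A3: 4 transactions

Answer: 1,8,4; total 13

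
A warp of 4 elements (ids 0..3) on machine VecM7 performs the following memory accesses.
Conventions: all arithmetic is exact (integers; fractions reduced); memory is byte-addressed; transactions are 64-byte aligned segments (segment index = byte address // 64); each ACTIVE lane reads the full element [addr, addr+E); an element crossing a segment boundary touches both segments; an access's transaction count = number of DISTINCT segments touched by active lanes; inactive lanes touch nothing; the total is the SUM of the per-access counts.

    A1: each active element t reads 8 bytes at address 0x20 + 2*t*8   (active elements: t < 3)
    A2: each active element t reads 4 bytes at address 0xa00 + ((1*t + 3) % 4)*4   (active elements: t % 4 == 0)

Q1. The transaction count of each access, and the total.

A1: 2 transactions
A2: 1 transaction

Answer: 2,1; total 3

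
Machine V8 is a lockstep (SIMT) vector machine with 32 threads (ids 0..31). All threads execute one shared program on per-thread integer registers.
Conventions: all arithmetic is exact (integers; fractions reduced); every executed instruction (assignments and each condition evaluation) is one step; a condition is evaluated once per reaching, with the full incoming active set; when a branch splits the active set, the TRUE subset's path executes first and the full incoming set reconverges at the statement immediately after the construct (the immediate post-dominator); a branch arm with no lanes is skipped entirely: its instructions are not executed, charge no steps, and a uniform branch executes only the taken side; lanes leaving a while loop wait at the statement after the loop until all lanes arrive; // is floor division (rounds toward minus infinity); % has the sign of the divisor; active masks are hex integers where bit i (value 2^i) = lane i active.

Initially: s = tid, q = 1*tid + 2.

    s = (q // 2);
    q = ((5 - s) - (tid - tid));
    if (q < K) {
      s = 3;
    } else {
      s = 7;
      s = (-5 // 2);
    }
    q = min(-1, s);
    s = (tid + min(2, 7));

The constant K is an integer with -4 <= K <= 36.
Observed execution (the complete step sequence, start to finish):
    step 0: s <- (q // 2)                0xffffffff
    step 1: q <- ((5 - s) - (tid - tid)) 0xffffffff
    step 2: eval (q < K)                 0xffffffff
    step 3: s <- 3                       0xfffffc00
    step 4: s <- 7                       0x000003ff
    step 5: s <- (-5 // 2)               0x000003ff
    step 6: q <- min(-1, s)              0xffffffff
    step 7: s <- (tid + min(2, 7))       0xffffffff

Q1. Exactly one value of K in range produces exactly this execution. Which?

Answer: K = 0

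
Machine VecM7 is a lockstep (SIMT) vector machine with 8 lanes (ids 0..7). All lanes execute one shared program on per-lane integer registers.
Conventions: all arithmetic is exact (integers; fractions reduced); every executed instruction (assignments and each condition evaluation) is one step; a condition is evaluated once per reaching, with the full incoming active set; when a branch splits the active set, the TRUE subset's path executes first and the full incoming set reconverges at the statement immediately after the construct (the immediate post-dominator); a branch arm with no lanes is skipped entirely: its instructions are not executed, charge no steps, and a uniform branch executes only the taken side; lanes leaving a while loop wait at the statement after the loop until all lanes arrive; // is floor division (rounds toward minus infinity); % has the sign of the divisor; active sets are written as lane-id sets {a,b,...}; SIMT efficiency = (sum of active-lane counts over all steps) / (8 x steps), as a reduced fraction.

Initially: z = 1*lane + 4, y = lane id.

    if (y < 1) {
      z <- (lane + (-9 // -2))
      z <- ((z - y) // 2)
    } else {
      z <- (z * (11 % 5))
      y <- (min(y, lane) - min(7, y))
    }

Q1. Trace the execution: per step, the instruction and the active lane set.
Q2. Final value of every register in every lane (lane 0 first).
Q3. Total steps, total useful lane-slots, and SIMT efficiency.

step 0: eval (y < 1)                 {0,1,2,3,4,5,6,7}
step 1: z <- (lane + (-9 // -2))     {0}
step 2: z <- ((z - y) // 2)          {0}
step 3: z <- (z * (11 % 5))          {1,2,3,4,5,6,7}
step 4: y <- (min(y, lane) - min(7, y)) {1,2,3,4,5,6,7}

Answer: 5 steps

z: 2,5,6,7,8,9,10,11
y: 0,0,0,0,0,0,0,0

steps = 5; useful = 24; efficiency = 24/40 = 3/5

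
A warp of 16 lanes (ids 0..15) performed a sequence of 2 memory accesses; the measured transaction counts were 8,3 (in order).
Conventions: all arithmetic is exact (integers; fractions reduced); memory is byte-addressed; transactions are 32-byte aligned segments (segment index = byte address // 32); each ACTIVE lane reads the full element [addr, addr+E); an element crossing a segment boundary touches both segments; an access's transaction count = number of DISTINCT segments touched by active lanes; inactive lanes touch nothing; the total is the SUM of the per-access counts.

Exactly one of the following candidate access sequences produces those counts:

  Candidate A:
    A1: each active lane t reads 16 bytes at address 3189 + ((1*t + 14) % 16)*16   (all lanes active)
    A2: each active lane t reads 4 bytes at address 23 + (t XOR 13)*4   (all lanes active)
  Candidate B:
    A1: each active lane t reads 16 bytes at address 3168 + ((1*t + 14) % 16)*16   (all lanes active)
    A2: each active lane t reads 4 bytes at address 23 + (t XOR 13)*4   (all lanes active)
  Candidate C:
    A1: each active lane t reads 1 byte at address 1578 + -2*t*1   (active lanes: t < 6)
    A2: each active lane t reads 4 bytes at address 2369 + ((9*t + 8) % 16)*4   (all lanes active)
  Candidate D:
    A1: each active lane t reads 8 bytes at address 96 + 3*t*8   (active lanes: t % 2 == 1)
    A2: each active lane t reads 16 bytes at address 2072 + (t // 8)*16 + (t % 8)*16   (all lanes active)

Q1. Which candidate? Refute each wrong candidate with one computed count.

A: A1 gives 9 transactions, not 8
C: A1 gives 1 transaction, not 8
D: A2 gives 6 transactions, not 3
B: all counts match (8,3)

Answer: B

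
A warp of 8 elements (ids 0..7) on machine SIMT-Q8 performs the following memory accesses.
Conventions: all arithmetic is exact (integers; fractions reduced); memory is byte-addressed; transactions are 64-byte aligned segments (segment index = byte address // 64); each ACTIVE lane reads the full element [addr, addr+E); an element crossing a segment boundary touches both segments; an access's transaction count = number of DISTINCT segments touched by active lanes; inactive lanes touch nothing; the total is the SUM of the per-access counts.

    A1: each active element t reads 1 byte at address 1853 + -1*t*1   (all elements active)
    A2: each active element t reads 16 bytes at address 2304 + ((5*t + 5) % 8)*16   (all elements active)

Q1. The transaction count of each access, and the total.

A1: 1 transaction
A2: 2 transactions

Answer: 1,2; total 3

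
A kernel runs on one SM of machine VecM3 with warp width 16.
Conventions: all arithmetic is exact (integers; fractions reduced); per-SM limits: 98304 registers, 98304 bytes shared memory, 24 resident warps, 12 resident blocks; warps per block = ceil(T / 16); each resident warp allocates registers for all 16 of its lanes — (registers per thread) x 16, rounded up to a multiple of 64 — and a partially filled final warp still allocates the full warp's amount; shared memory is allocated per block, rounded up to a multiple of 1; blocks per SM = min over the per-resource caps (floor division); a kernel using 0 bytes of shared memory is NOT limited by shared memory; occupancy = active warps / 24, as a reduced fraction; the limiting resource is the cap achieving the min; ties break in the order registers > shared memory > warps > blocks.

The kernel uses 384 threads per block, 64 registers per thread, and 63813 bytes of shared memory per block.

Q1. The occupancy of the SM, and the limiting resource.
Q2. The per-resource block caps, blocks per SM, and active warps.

Answer: occupancy 1, limited by shared memory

registers: 4 blocks
shared memory: 1 block
warps: 1 block
blocks: 12 blocks

Answer: 1 block, 24 active warps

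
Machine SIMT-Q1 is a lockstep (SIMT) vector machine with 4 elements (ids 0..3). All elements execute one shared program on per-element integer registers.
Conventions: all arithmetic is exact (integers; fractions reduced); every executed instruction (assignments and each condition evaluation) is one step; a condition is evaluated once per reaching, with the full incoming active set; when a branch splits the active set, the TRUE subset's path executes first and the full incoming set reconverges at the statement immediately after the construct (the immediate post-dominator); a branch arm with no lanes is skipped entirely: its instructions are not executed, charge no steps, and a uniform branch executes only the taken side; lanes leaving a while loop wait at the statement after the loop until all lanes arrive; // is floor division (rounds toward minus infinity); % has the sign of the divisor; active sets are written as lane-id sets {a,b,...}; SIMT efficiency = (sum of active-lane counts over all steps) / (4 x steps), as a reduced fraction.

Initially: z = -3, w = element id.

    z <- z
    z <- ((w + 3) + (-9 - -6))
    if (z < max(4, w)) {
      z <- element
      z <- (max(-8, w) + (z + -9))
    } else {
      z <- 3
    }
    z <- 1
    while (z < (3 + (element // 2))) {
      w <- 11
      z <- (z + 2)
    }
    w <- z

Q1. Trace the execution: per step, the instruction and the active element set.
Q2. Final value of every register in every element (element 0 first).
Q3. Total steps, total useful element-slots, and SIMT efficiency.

step 0: z <- z                       {0,1,2,3}
step 1: z <- ((w + 3) + (-9 - -6))   {0,1,2,3}
step 2: eval (z < max(4, w))         {0,1,2,3}
step 3: z <- element                 {0,1,2,3}
step 4: z <- (max(-8, w) + (z + -9)) {0,1,2,3}
step 5: z <- 1                       {0,1,2,3}
step 6: eval (z < (3 + (element // 2))) {0,1,2,3}
step 7: w <- 11                      {0,1,2,3}
step 8: z <- (z + 2)                 {0,1,2,3}
step 9: eval (z < (3 + (element // 2))) {0,1,2,3}
step 10: w <- 11                      {2,3}
step 11: z <- (z + 2)                 {2,3}
step 12: eval (z < (3 + (element // 2))) {2,3}
step 13: w <- z                       {0,1,2,3}

Answer: 14 steps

z: 3,3,5,5
w: 3,3,5,5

steps = 14; useful = 50; efficiency = 50/56 = 25/28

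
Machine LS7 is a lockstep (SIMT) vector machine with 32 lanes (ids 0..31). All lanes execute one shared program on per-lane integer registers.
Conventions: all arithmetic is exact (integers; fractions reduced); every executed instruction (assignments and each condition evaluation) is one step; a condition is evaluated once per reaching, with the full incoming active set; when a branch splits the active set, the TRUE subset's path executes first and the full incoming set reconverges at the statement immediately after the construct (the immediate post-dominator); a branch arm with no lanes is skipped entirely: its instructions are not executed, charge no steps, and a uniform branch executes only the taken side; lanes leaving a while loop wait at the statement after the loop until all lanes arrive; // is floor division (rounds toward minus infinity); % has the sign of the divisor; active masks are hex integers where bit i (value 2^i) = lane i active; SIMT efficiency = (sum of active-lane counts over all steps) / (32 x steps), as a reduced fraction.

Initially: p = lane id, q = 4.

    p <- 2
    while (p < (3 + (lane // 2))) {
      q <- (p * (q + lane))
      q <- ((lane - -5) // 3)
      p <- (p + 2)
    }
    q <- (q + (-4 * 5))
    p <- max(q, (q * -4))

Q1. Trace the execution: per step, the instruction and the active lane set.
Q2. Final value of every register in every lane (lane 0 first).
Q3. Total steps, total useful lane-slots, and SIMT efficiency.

step 0: p <- 2                       0xffffffff
step 1: eval (p < (3 + (lane // 2))) 0xffffffff
step 2: q <- (p * (q + lane))        0xffffffff
step 3: q <- ((lane - -5) // 3)      0xffffffff
step 4: p <- (p + 2)                 0xffffffff
step 5: eval (p < (3 + (lane // 2))) 0xffffffff
step 6: q <- (p * (q + lane))        0xfffffff0
step 7: q <- ((lane - -5) // 3)      0xfffffff0
step 8: p <- (p + 2)                 0xfffffff0
step 9: eval (p < (3 + (lane // 2))) 0xfffffff0
step 10: q <- (p * (q + lane))        0xffffff00
step 11: q <- ((lane - -5) // 3)      0xffffff00
step 12: p <- (p + 2)                 0xffffff00
step 13: eval (p < (3 + (lane // 2))) 0xffffff00
step 14: q <- (p * (q + lane))        0xfffff000
step 15: q <- ((lane - -5) // 3)      0xfffff000
step 16: p <- (p + 2)                 0xfffff000
step 17: eval (p < (3 + (lane // 2))) 0xfffff000
step 18: q <- (p * (q + lane))        0xffff0000
step 19: q <- ((lane - -5) // 3)      0xffff0000
step 20: p <- (p + 2)                 0xffff0000
step 21: eval (p < (3 + (lane // 2))) 0xffff0000
step 22: q <- (p * (q + lane))        0xfff00000
step 23: q <- ((lane - -5) // 3)      0xfff00000
step 24: p <- (p + 2)                 0xfff00000
step 25: eval (p < (3 + (lane // 2))) 0xfff00000
step 26: q <- (p * (q + lane))        0xff000000
step 27: q <- ((lane - -5) // 3)      0xff000000
step 28: p <- (p + 2)                 0xff000000
step 29: eval (p < (3 + (lane // 2))) 0xff000000
step 30: q <- (p * (q + lane))        0xf0000000
step 31: q <- ((lane - -5) // 3)      0xf0000000
step 32: p <- (p + 2)                 0xf0000000
step 33: eval (p < (3 + (lane // 2))) 0xf0000000
step 34: q <- (q + (-4 * 5))          0xffffffff
step 35: p <- max(q, (q * -4))        0xffffffff

Answer: 36 steps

p: 76,72,72,72,68,68,68,64,64,64,60,60,60,56,56,56,52,52,52,48,48,48,44,44,44,40,40,40,36,36,36,32
q: -19,-18,-18,-18,-17,-17,-17,-16,-16,-16,-15,-15,-15,-14,-14,-14,-13,-13,-13,-12,-12,-12,-11,-11,-11,-10,-10,-10,-9,-9,-9,-8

steps = 36; useful = 704; efficiency = 704/1152 = 11/18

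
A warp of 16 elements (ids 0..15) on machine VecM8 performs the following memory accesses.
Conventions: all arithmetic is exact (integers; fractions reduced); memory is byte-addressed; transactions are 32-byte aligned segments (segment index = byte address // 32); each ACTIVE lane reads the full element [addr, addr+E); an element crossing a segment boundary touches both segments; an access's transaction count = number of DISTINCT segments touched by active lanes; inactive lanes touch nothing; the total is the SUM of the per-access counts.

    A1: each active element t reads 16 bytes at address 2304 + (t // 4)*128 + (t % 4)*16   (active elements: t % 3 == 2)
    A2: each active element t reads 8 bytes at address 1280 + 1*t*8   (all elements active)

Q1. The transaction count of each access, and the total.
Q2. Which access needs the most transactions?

A1: 5 transactions
A2: 4 transactions

Answer: 5,4; total 9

Answer: A1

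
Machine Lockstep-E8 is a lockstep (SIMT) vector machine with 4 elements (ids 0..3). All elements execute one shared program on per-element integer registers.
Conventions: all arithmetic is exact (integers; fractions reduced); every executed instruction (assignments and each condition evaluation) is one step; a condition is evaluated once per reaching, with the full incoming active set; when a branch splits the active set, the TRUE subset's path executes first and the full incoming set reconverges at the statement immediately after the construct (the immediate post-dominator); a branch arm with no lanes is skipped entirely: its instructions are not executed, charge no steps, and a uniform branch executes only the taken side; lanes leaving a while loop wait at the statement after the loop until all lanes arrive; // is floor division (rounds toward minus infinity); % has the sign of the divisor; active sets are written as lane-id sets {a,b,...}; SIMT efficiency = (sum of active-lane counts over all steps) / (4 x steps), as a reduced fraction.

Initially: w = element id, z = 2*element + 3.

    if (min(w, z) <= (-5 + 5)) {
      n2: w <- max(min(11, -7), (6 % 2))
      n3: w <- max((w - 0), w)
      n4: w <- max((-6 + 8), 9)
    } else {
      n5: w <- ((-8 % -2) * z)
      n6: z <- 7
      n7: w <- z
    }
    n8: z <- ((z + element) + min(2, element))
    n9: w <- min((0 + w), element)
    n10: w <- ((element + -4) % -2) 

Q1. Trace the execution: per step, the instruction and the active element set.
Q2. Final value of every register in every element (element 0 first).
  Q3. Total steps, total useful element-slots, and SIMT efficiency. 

step 0: eval (min(w, z) <= (-5 + 5)) {0,1,2,3}
step 1: w <- max(min(11, -7), (6 % 2)) {0}
step 2: w <- max((w - 0), w)         {0}
step 3: w <- max((-6 + 8), 9)        {0}
step 4: w <- ((-8 % -2) * z)         {1,2,3}
step 5: z <- 7                       {1,2,3}
step 6: w <- z                       {1,2,3}
step 7: z <- ((z + element) + min(2, element)) {0,1,2,3}
step 8: w <- min((0 + w), element)   {0,1,2,3}
step 9: w <- ((element + -4) % -2)   {0,1,2,3}

Answer: 10 steps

w: 0,-1,0,-1
z: 3,9,11,12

steps = 10; useful = 28; efficiency = 28/40 = 7/10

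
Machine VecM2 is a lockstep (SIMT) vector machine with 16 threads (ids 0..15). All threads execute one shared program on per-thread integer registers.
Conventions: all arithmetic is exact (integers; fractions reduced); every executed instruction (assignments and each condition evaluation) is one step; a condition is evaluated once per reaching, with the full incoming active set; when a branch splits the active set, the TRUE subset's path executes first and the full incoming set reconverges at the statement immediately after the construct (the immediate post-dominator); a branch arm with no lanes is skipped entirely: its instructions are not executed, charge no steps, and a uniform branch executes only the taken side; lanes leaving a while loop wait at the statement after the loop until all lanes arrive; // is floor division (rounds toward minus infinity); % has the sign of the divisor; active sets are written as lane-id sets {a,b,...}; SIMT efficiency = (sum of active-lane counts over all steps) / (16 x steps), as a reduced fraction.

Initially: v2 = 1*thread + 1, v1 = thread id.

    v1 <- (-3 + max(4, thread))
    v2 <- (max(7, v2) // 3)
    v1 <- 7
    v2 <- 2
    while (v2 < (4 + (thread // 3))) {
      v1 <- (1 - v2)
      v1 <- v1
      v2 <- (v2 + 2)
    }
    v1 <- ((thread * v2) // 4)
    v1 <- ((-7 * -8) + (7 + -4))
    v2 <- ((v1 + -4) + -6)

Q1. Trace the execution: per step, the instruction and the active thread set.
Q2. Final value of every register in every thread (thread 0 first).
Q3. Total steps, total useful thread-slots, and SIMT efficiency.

step 0: v1 <- (-3 + max(4, thread))  {0,1,2,3,4,5,6,7,8,9,10,11,12,13,14,15}
step 1: v2 <- (max(7, v2) // 3)      {0,1,2,3,4,5,6,7,8,9,10,11,12,13,14,15}
step 2: v1 <- 7                      {0,1,2,3,4,5,6,7,8,9,10,11,12,13,14,15}
step 3: v2 <- 2                      {0,1,2,3,4,5,6,7,8,9,10,11,12,13,14,15}
step 4: eval (v2 < (4 + (thread // 3))) {0,1,2,3,4,5,6,7,8,9,10,11,12,13,14,15}
step 5: v1 <- (1 - v2)               {0,1,2,3,4,5,6,7,8,9,10,11,12,13,14,15}
step 6: v1 <- v1                     {0,1,2,3,4,5,6,7,8,9,10,11,12,13,14,15}
step 7: v2 <- (v2 + 2)               {0,1,2,3,4,5,6,7,8,9,10,11,12,13,14,15}
step 8: eval (v2 < (4 + (thread // 3))) {0,1,2,3,4,5,6,7,8,9,10,11,12,13,14,15}
step 9: v1 <- (1 - v2)               {3,4,5,6,7,8,9,10,11,12,13,14,15}
step 10: v1 <- v1                     {3,4,5,6,7,8,9,10,11,12,13,14,15}
step 11: v2 <- (v2 + 2)               {3,4,5,6,7,8,9,10,11,12,13,14,15}
step 12: eval (v2 < (4 + (thread // 3))) {3,4,5,6,7,8,9,10,11,12,13,14,15}
step 13: v1 <- (1 - v2)               {9,10,11,12,13,14,15}
step 14: v1 <- v1                     {9,10,11,12,13,14,15}
step 15: v2 <- (v2 + 2)               {9,10,11,12,13,14,15}
step 16: eval (v2 < (4 + (thread // 3))) {9,10,11,12,13,14,15}
step 17: v1 <- (1 - v2)               {15}
step 18: v1 <- v1                     {15}
step 19: v2 <- (v2 + 2)               {15}
step 20: eval (v2 < (4 + (thread // 3))) {15}
step 21: v1 <- ((thread * v2) // 4)   {0,1,2,3,4,5,6,7,8,9,10,11,12,13,14,15}
step 22: v1 <- ((-7 * -8) + (7 + -4)) {0,1,2,3,4,5,6,7,8,9,10,11,12,13,14,15}
step 23: v2 <- ((v1 + -4) + -6)       {0,1,2,3,4,5,6,7,8,9,10,11,12,13,14,15}

Answer: 24 steps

v2: 49,49,49,49,49,49,49,49,49,49,49,49,49,49,49,49
v1: 59,59,59,59,59,59,59,59,59,59,59,59,59,59,59,59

steps = 24; useful = 276; efficiency = 276/384 = 23/32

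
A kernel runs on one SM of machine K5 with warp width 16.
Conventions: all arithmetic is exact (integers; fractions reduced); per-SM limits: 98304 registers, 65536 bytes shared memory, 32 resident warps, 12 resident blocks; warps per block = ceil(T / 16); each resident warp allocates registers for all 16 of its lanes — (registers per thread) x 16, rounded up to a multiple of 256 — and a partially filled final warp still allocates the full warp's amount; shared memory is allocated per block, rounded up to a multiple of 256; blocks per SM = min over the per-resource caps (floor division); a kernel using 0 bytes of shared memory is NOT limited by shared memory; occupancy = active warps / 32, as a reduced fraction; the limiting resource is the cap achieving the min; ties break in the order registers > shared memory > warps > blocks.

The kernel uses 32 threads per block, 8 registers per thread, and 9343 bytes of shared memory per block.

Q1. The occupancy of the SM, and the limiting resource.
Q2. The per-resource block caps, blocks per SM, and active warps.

Answer: occupancy 3/8, limited by shared memory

registers: 192 blocks
shared memory: 6 blocks
warps: 16 blocks
blocks: 12 blocks

Answer: 6 blocks, 12 active warps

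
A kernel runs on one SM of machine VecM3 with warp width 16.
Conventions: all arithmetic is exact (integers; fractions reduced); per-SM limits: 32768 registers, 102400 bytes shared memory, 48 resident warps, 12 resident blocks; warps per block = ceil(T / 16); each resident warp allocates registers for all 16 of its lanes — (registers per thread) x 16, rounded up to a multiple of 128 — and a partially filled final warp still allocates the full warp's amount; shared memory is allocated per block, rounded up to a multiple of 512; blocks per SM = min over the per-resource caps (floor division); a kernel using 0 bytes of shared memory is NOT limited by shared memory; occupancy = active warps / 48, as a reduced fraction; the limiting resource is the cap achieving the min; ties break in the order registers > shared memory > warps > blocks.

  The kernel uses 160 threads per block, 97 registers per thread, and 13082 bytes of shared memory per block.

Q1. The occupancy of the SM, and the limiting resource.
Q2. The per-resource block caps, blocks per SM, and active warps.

Answer: occupancy 5/24, limited by registers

registers: 1 block
shared memory: 7 blocks
warps: 4 blocks
blocks: 12 blocks

Answer: 1 block, 10 active warps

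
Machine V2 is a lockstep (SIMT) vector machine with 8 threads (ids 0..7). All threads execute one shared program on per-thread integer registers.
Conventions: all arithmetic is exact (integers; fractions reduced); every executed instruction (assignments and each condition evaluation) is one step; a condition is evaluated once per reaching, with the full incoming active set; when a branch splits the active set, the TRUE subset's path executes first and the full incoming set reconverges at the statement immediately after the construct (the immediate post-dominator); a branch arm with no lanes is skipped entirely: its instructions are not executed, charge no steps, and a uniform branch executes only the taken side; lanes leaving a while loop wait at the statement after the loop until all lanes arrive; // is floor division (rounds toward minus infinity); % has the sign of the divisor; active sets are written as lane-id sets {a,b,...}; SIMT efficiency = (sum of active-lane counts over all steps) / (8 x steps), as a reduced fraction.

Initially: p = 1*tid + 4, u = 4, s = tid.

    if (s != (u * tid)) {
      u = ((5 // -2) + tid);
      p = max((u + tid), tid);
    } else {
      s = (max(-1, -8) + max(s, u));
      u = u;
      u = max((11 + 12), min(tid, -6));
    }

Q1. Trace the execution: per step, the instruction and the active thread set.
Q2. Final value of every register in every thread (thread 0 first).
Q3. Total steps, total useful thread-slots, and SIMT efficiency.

step 0: eval (s != (u * tid))        {0,1,2,3,4,5,6,7}
step 1: u <- ((5 // -2) + tid)       {1,2,3,4,5,6,7}
step 2: p <- max((u + tid), tid)     {1,2,3,4,5,6,7}
step 3: s <- (max(-1, -8) + max(s, u)) {0}
step 4: u <- u                       {0}
step 5: u <- max((11 + 12), min(tid, -6)) {0}

Answer: 6 steps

p: 4,1,2,3,5,7,9,11
u: 23,-2,-1,0,1,2,3,4
s: 3,1,2,3,4,5,6,7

steps = 6; useful = 25; efficiency = 25/48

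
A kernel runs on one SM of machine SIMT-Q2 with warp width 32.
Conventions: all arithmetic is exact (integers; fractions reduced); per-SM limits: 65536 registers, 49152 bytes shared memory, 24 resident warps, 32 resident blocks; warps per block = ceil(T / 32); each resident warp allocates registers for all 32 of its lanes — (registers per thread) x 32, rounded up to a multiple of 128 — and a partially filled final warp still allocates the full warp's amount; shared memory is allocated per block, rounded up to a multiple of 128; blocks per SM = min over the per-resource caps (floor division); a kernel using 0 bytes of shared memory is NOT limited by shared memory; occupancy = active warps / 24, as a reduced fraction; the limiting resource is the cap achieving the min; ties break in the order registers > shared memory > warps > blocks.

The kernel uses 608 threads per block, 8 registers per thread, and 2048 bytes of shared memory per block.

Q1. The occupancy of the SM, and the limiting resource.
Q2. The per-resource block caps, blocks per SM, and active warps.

Answer: occupancy 19/24, limited by warps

registers: 13 blocks
shared memory: 24 blocks
warps: 1 block
blocks: 32 blocks

Answer: 1 block, 19 active warps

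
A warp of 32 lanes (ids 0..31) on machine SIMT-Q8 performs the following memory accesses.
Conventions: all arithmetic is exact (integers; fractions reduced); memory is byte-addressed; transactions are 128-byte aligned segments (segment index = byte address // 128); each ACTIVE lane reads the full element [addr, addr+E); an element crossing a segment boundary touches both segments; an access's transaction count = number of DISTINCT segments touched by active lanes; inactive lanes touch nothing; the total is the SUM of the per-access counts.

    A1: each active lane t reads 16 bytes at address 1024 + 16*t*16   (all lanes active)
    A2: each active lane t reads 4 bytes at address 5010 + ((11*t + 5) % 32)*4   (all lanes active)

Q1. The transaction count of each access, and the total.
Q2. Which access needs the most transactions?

A1: 32 transactions
A2: 2 transactions

Answer: 32,2; total 34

Answer: A1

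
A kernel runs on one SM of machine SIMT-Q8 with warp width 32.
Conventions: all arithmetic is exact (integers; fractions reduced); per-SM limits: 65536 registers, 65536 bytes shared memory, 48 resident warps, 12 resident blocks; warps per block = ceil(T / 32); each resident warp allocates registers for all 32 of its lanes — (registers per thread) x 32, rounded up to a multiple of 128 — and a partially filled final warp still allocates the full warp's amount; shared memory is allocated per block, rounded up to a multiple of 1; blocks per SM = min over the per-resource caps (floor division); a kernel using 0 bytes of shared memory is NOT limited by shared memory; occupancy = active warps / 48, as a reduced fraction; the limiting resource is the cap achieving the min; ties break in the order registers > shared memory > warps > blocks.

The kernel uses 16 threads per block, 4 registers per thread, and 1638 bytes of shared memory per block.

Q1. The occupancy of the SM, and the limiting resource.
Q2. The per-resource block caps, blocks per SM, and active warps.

Answer: occupancy 1/4, limited by blocks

registers: 512 blocks
shared memory: 40 blocks
warps: 48 blocks
blocks: 12 blocks

Answer: 12 blocks, 12 active warps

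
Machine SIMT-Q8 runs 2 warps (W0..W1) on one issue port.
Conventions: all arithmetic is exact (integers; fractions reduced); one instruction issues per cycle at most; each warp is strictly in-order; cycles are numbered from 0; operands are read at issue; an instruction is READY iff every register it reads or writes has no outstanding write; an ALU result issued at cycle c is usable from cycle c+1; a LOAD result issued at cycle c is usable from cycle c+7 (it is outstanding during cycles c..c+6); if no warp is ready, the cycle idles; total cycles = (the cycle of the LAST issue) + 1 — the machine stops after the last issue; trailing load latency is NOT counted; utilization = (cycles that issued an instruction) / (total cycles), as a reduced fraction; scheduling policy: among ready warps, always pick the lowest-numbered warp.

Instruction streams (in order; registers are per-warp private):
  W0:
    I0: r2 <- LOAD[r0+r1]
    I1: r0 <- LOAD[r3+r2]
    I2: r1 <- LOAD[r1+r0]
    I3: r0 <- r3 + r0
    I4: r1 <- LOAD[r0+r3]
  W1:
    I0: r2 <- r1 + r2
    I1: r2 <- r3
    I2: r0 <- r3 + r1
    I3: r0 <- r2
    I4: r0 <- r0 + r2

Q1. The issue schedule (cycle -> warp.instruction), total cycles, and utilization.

cycle 0: W0.I0
cycle 1: W1.I0
cycle 2: W1.I1
cycle 3: W1.I2
cycle 4: W1.I3
cycle 5: W1.I4
cycle 6: idle
cycle 7: W0.I1
cycle 8: idle
cycle 9: idle
cycle 10: idle
cycle 11: idle
cycle 12: idle
cycle 13: idle
cycle 14: W0.I2
cycle 15: W0.I3
cycle 16: idle
cycle 17: idle
cycle 18: idle
cycle 19: idle
cycle 20: idle
cycle 21: W0.I4

Answer: 22 cycles, utilization 5/11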